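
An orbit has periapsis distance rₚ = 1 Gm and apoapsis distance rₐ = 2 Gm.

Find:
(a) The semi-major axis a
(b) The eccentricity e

Convert to SI: rₚ = 1 Gm = 1e+09 m; rₐ = 2 Gm = 2e+09 m.
(a) a = (rₚ + rₐ) / 2 = (1e+09 + 2e+09) / 2 ≈ 1.5e+09 m = 1.5 Gm.
(b) e = (rₐ − rₚ) / (rₐ + rₚ) = (2e+09 − 1e+09) / (2e+09 + 1e+09) ≈ 0.3333.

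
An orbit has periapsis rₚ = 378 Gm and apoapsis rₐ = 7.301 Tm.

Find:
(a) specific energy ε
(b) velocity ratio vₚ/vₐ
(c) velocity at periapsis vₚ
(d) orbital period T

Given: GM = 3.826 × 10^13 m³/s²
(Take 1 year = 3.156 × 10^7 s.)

Convert to SI: rₚ = 378 Gm = 3.78e+11 m; rₐ = 7.301 Tm = 7.301e+12 m.
(a) With a = (rₚ + rₐ)/2 = 3.8395e+12 m, ε = −GM/(2a) = −3.826e+13/(2 · 3.8395e+12) J/kg ≈ -4.982 J/kg
(b) Conservation of angular momentum (rₚvₚ = rₐvₐ) gives vₚ/vₐ = rₐ/rₚ = 7.301e+12/3.78e+11 ≈ 19.31
(c) With a = (rₚ + rₐ)/2 = 3.8395e+12 m, vₚ = √(GM (2/rₚ − 1/a)) = √(3.826e+13 · (2/3.78e+11 − 1/3.8395e+12)) m/s ≈ 13.87 m/s
(d) With a = (rₚ + rₐ)/2 = 3.8395e+12 m, T = 2π √(a³/GM) = 2π √((3.8395e+12)³/3.826e+13) s ≈ 7.642e+12 s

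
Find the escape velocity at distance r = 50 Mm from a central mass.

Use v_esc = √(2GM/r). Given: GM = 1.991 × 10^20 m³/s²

Convert to SI: r = 50 Mm = 5e+07 m.
Escape velocity comes from setting total energy to zero: ½v² − GM/r = 0 ⇒ v_esc = √(2GM / r).
v_esc = √(2 · 1.991e+20 / 5e+07) m/s ≈ 2.822e+06 m/s = 2822 km/s.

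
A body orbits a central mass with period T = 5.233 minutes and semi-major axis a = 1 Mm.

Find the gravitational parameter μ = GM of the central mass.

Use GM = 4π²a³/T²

Convert to SI: T = 5.233 minutes = 313.98 s; a = 1 Mm = 1e+06 m.
GM = 4π² · a³ / T².
GM = 4π² · (1e+06)³ / (313.98)² m³/s² ≈ 4.005e+14 m³/s² = 4.005 × 10^14 m³/s².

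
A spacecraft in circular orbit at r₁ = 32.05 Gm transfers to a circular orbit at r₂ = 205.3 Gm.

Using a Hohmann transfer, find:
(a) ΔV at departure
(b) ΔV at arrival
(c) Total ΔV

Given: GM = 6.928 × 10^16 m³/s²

Convert to SI: r₁ = 32.05 Gm = 3.205e+10 m; r₂ = 205.3 Gm = 2.053e+11 m.
Transfer semi-major axis: a_t = (r₁ + r₂)/2 = (3.205e+10 + 2.053e+11)/2 = 1.18675e+11 m.
Circular speeds: v₁ = √(GM/r₁) = 1470.25 m/s, v₂ = √(GM/r₂) = 580.911 m/s.
Transfer speeds (vis-viva v² = GM(2/r − 1/a_t)): v₁ᵗ = 1933.77 m/s, v₂ᵗ = 301.887 m/s.
(a) ΔV₁ = |v₁ᵗ − v₁| ≈ 463.5 m/s = 463.5 m/s.
(b) ΔV₂ = |v₂ − v₂ᵗ| ≈ 279 m/s = 279 m/s.
(c) ΔV_total = ΔV₁ + ΔV₂ ≈ 742.5 m/s = 742.5 m/s.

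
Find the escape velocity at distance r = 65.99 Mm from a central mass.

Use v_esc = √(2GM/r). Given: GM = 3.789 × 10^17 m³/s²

Convert to SI: r = 65.99 Mm = 6.599e+07 m.
Escape velocity comes from setting total energy to zero: ½v² − GM/r = 0 ⇒ v_esc = √(2GM / r).
v_esc = √(2 · 3.789e+17 / 6.599e+07) m/s ≈ 1.072e+05 m/s = 107.2 km/s.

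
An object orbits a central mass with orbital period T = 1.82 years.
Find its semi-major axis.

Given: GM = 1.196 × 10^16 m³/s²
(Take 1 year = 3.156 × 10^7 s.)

Convert to SI: T = 1.82 years = 5.74392e+07 s.
Invert Kepler's third law: a = (GM · T² / (4π²))^(1/3).
Substituting T = 5.74392e+07 s and GM = 1.196e+16 m³/s²:
a = (1.196e+16 · (5.74392e+07)² / (4π²))^(1/3) m
a ≈ 9.998e+09 m = 9.998 Gm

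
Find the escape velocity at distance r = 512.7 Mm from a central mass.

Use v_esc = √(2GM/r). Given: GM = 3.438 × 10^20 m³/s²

Convert to SI: r = 512.7 Mm = 5.127e+08 m.
Escape velocity comes from setting total energy to zero: ½v² − GM/r = 0 ⇒ v_esc = √(2GM / r).
v_esc = √(2 · 3.438e+20 / 5.127e+08) m/s ≈ 1.158e+06 m/s = 1158 km/s.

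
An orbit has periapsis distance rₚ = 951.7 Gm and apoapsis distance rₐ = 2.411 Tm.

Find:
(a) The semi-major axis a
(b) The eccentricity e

Convert to SI: rₚ = 951.7 Gm = 9.517e+11 m; rₐ = 2.411 Tm = 2.411e+12 m.
(a) a = (rₚ + rₐ) / 2 = (9.517e+11 + 2.411e+12) / 2 ≈ 1.681e+12 m = 1.681 Tm.
(b) e = (rₐ − rₚ) / (rₐ + rₚ) = (2.411e+12 − 9.517e+11) / (2.411e+12 + 9.517e+11) ≈ 0.434.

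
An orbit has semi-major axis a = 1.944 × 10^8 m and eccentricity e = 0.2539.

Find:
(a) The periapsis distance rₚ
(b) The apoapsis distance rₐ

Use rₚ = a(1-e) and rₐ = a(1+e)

(a) rₚ = a(1 − e) = 1.944e+08 · (1 − 0.2539) = 1.944e+08 · 0.7461 ≈ 1.45e+08 m = 1.45 × 10^8 m.
(b) rₐ = a(1 + e) = 1.944e+08 · (1 + 0.2539) = 1.944e+08 · 1.2539 ≈ 2.438e+08 m = 2.438 × 10^8 m.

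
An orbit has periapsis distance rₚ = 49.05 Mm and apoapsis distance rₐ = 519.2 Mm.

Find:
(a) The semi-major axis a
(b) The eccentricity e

Convert to SI: rₚ = 49.05 Mm = 4.905e+07 m; rₐ = 519.2 Mm = 5.192e+08 m.
(a) a = (rₚ + rₐ) / 2 = (4.905e+07 + 5.192e+08) / 2 ≈ 2.841e+08 m = 284.1 Mm.
(b) e = (rₐ − rₚ) / (rₐ + rₚ) = (5.192e+08 − 4.905e+07) / (5.192e+08 + 4.905e+07) ≈ 0.8274.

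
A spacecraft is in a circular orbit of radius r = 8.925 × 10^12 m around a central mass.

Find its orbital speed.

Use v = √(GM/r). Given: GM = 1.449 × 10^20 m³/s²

For a circular orbit, gravity supplies the centripetal force, so v = √(GM / r).
v = √(1.449e+20 / 8.925e+12) m/s ≈ 4029 m/s = 4.029 km/s.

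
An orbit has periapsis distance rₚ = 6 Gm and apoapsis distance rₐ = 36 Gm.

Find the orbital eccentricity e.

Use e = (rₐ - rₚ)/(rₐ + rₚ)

Convert to SI: rₚ = 6 Gm = 6e+09 m; rₐ = 36 Gm = 3.6e+10 m.
e = (rₐ − rₚ) / (rₐ + rₚ).
e = (3.6e+10 − 6e+09) / (3.6e+10 + 6e+09) = 3e+10 / 4.2e+10 ≈ 0.7143.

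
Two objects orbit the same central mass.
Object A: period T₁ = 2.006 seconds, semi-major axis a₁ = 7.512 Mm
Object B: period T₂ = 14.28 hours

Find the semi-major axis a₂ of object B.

Convert to SI: a₁ = 7.512 Mm = 7.512e+06 m; T₂ = 14.28 hours = 51408 s.
Kepler's third law: (T₁/T₂)² = (a₁/a₂)³ ⇒ a₂ = a₁ · (T₂/T₁)^(2/3).
T₂/T₁ = 51408 / 2.006 = 25627.1.
a₂ = 7.512e+06 · (25627.1)^(2/3) m ≈ 6.53e+09 m = 6.53 Gm.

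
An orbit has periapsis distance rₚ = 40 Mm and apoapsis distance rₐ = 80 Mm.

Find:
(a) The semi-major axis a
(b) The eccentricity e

Convert to SI: rₚ = 40 Mm = 4e+07 m; rₐ = 80 Mm = 8e+07 m.
(a) a = (rₚ + rₐ) / 2 = (4e+07 + 8e+07) / 2 ≈ 6e+07 m = 60 Mm.
(b) e = (rₐ − rₚ) / (rₐ + rₚ) = (8e+07 − 4e+07) / (8e+07 + 4e+07) ≈ 0.3333.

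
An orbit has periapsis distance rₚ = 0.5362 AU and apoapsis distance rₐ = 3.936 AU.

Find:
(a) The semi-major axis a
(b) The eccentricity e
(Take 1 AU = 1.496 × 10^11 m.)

Convert to SI: rₚ = 0.5362 AU = 8.02155e+10 m; rₐ = 3.936 AU = 5.88826e+11 m.
(a) a = (rₚ + rₐ) / 2 = (8.02155e+10 + 5.88826e+11) / 2 ≈ 3.345e+11 m = 2.236 AU.
(b) e = (rₐ − rₚ) / (rₐ + rₚ) = (5.88826e+11 − 8.02155e+10) / (5.88826e+11 + 8.02155e+10) ≈ 0.7602.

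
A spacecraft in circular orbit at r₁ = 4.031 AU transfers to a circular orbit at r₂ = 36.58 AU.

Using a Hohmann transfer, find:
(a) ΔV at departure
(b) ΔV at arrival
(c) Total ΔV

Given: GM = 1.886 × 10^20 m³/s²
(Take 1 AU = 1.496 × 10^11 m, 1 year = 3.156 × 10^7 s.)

Convert to SI: r₁ = 4.031 AU = 6.03038e+11 m; r₂ = 36.58 AU = 5.47237e+12 m.
Transfer semi-major axis: a_t = (r₁ + r₂)/2 = (6.03038e+11 + 5.47237e+12)/2 = 3.0377e+12 m.
Circular speeds: v₁ = √(GM/r₁) = 17684.7 m/s, v₂ = √(GM/r₂) = 5870.61 m/s.
Transfer speeds (vis-viva v² = GM(2/r − 1/a_t)): v₁ᵗ = 23736.3 m/s, v₂ᵗ = 2615.67 m/s.
(a) ΔV₁ = |v₁ᵗ − v₁| ≈ 6052 m/s = 1.277 AU/year.
(b) ΔV₂ = |v₂ − v₂ᵗ| ≈ 3255 m/s = 0.6867 AU/year.
(c) ΔV_total = ΔV₁ + ΔV₂ ≈ 9307 m/s = 1.963 AU/year.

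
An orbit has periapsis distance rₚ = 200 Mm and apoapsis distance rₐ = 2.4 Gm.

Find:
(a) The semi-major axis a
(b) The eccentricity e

Convert to SI: rₚ = 200 Mm = 2e+08 m; rₐ = 2.4 Gm = 2.4e+09 m.
(a) a = (rₚ + rₐ) / 2 = (2e+08 + 2.4e+09) / 2 ≈ 1.3e+09 m = 1.3 Gm.
(b) e = (rₐ − rₚ) / (rₐ + rₚ) = (2.4e+09 − 2e+08) / (2.4e+09 + 2e+08) ≈ 0.8462.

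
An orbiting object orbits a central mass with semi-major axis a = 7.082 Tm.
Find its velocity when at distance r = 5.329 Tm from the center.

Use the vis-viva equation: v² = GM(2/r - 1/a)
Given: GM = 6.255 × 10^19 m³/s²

Convert to SI: a = 7.082 Tm = 7.082e+12 m; r = 5.329 Tm = 5.329e+12 m.
Vis-viva: v = √(GM · (2/r − 1/a)).
2/r − 1/a = 2/5.329e+12 − 1/7.082e+12 = 2.34102e-13 m⁻¹.
v = √(6.255e+19 · 2.34102e-13) m/s ≈ 3827 m/s = 3.827 km/s.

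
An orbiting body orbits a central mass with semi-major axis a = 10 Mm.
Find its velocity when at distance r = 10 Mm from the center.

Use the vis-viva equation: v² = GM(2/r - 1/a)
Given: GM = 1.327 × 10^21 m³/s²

Convert to SI: a = 10 Mm = 1e+07 m; r = 10 Mm = 1e+07 m.
Vis-viva: v = √(GM · (2/r − 1/a)).
2/r − 1/a = 2/1e+07 − 1/1e+07 = 1e-07 m⁻¹.
v = √(1.327e+21 · 1e-07) m/s ≈ 1.152e+07 m/s = 1.152e+04 km/s.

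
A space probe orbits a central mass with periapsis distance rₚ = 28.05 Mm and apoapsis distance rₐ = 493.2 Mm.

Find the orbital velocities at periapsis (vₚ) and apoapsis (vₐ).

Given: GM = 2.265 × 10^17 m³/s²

Convert to SI: rₚ = 28.05 Mm = 2.805e+07 m; rₐ = 493.2 Mm = 4.932e+08 m.
Use the vis-viva equation v² = GM(2/r − 1/a) with a = (rₚ + rₐ)/2 = (2.805e+07 + 4.932e+08)/2 = 2.60625e+08 m.
vₚ = √(GM · (2/rₚ − 1/a)) = √(2.265e+17 · (2/2.805e+07 − 1/2.60625e+08)) m/s ≈ 1.236e+05 m/s = 123.6 km/s.
vₐ = √(GM · (2/rₐ − 1/a)) = √(2.265e+17 · (2/4.932e+08 − 1/2.60625e+08)) m/s ≈ 7030 m/s = 7.03 km/s.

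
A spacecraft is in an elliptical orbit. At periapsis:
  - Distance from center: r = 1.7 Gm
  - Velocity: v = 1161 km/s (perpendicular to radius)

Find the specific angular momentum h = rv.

Convert to SI: r = 1.7 Gm = 1.7e+09 m; v = 1161 km/s = 1.161e+06 m/s.
With v perpendicular to r, h = r · v.
h = 1.7e+09 · 1.161e+06 m²/s ≈ 1.974e+15 m²/s.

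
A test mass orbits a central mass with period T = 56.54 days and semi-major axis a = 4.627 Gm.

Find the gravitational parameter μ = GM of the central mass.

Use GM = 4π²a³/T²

Convert to SI: T = 56.54 days = 4.88506e+06 s; a = 4.627 Gm = 4.627e+09 m.
GM = 4π² · a³ / T².
GM = 4π² · (4.627e+09)³ / (4.88506e+06)² m³/s² ≈ 1.639e+17 m³/s² = 1.639 × 10^17 m³/s².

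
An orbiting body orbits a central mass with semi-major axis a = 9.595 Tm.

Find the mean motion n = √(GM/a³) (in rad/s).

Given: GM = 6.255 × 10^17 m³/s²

Convert to SI: a = 9.595 Tm = 9.595e+12 m.
n = √(GM / a³).
n = √(6.255e+17 / (9.595e+12)³) rad/s ≈ 2.661e-11 rad/s.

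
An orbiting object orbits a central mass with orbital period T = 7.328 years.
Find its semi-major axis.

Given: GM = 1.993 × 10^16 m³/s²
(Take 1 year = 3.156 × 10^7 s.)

Convert to SI: T = 7.328 years = 2.31272e+08 s.
Invert Kepler's third law: a = (GM · T² / (4π²))^(1/3).
Substituting T = 2.31272e+08 s and GM = 1.993e+16 m³/s²:
a = (1.993e+16 · (2.31272e+08)² / (4π²))^(1/3) m
a ≈ 3e+10 m = 30 Gm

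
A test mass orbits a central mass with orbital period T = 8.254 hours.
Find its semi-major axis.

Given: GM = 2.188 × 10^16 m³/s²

Convert to SI: T = 8.254 hours = 29714.4 s.
Invert Kepler's third law: a = (GM · T² / (4π²))^(1/3).
Substituting T = 29714.4 s and GM = 2.188e+16 m³/s²:
a = (2.188e+16 · (29714.4)² / (4π²))^(1/3) m
a ≈ 7.88e+07 m = 7.88 × 10^7 m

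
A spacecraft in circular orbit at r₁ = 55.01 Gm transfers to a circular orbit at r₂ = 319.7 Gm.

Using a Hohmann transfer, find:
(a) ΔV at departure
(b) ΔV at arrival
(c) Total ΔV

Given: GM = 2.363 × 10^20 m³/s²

Convert to SI: r₁ = 55.01 Gm = 5.501e+10 m; r₂ = 319.7 Gm = 3.197e+11 m.
Transfer semi-major axis: a_t = (r₁ + r₂)/2 = (5.501e+10 + 3.197e+11)/2 = 1.87355e+11 m.
Circular speeds: v₁ = √(GM/r₁) = 65540.7 m/s, v₂ = √(GM/r₂) = 27187 m/s.
Transfer speeds (vis-viva v² = GM(2/r − 1/a_t)): v₁ᵗ = 85615 m/s, v₂ᵗ = 14731.6 m/s.
(a) ΔV₁ = |v₁ᵗ − v₁| ≈ 2.007e+04 m/s = 20.07 km/s.
(b) ΔV₂ = |v₂ − v₂ᵗ| ≈ 1.246e+04 m/s = 12.46 km/s.
(c) ΔV_total = ΔV₁ + ΔV₂ ≈ 3.253e+04 m/s = 32.53 km/s.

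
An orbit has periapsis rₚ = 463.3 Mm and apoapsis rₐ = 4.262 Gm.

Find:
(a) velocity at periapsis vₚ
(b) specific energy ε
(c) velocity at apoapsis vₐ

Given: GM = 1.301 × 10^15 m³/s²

Convert to SI: rₚ = 463.3 Mm = 4.633e+08 m; rₐ = 4.262 Gm = 4.262e+09 m.
(a) With a = (rₚ + rₐ)/2 = 2.36265e+09 m, vₚ = √(GM (2/rₚ − 1/a)) = √(1.301e+15 · (2/4.633e+08 − 1/2.36265e+09)) m/s ≈ 2251 m/s
(b) With a = (rₚ + rₐ)/2 = 2.36265e+09 m, ε = −GM/(2a) = −1.301e+15/(2 · 2.36265e+09) J/kg ≈ -2.753e+05 J/kg
(c) With a = (rₚ + rₐ)/2 = 2.36265e+09 m, vₐ = √(GM (2/rₐ − 1/a)) = √(1.301e+15 · (2/4.262e+09 − 1/2.36265e+09)) m/s ≈ 244.7 m/s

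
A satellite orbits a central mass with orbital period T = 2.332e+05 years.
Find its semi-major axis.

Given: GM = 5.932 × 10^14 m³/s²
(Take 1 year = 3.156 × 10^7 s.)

Convert to SI: T = 2.332e+05 years = 7.35979e+12 s.
Invert Kepler's third law: a = (GM · T² / (4π²))^(1/3).
Substituting T = 7.35979e+12 s and GM = 5.932e+14 m³/s²:
a = (5.932e+14 · (7.35979e+12)² / (4π²))^(1/3) m
a ≈ 9.337e+12 m = 9.337 Tm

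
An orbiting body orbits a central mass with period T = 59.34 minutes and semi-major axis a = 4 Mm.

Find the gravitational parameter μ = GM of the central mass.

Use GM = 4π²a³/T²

Convert to SI: T = 59.34 minutes = 3560.4 s; a = 4 Mm = 4e+06 m.
GM = 4π² · a³ / T².
GM = 4π² · (4e+06)³ / (3560.4)² m³/s² ≈ 1.993e+14 m³/s² = 1.993 × 10^14 m³/s².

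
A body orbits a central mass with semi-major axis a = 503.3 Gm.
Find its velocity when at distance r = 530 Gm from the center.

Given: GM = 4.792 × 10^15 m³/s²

Convert to SI: a = 503.3 Gm = 5.033e+11 m; r = 530 Gm = 5.3e+11 m.
Vis-viva: v = √(GM · (2/r − 1/a)).
2/r − 1/a = 2/5.3e+11 − 1/5.033e+11 = 1.7867e-12 m⁻¹.
v = √(4.792e+15 · 1.7867e-12) m/s ≈ 92.53 m/s = 92.53 m/s.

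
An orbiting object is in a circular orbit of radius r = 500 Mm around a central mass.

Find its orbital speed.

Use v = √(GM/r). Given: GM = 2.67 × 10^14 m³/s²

Convert to SI: r = 500 Mm = 5e+08 m.
For a circular orbit, gravity supplies the centripetal force, so v = √(GM / r).
v = √(2.67e+14 / 5e+08) m/s ≈ 730.8 m/s = 730.8 m/s.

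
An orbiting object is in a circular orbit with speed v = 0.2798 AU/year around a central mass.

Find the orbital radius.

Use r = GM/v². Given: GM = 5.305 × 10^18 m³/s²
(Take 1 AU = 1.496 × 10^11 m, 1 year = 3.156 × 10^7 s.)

Convert to SI: v = 0.2798 AU/year = 1326.3 m/s.
For a circular orbit, v² = GM / r, so r = GM / v².
r = 5.305e+18 / (1326.3)² m ≈ 3.016e+12 m = 20.16 AU.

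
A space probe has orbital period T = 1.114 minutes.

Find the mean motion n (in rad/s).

Convert to SI: T = 1.114 minutes = 66.84 s.
n = 2π / T.
n = 2π / 66.84 s ≈ 0.094 rad/s.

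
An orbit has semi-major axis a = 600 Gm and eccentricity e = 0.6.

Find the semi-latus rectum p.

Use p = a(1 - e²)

Convert to SI: a = 600 Gm = 6e+11 m.
p = a (1 − e²).
p = 6e+11 · (1 − (0.6)²) = 6e+11 · 0.64 ≈ 3.84e+11 m = 384 Gm.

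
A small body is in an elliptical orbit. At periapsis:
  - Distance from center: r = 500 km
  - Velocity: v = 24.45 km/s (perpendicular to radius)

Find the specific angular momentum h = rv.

Convert to SI: r = 500 km = 500000 m; v = 24.45 km/s = 24450 m/s.
With v perpendicular to r, h = r · v.
h = 500000 · 24450 m²/s ≈ 1.222e+10 m²/s.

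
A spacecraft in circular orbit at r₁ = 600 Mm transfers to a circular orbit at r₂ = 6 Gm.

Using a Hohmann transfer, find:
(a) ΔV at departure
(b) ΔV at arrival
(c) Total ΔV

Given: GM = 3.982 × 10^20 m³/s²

Convert to SI: r₁ = 600 Mm = 6e+08 m; r₂ = 6 Gm = 6e+09 m.
Transfer semi-major axis: a_t = (r₁ + r₂)/2 = (6e+08 + 6e+09)/2 = 3.3e+09 m.
Circular speeds: v₁ = √(GM/r₁) = 814657 m/s, v₂ = √(GM/r₂) = 257617 m/s.
Transfer speeds (vis-viva v² = GM(2/r − 1/a_t)): v₁ᵗ = 1.09848e+06 m/s, v₂ᵗ = 109848 m/s.
(a) ΔV₁ = |v₁ᵗ − v₁| ≈ 2.838e+05 m/s = 283.8 km/s.
(b) ΔV₂ = |v₂ − v₂ᵗ| ≈ 1.478e+05 m/s = 147.8 km/s.
(c) ΔV_total = ΔV₁ + ΔV₂ ≈ 4.316e+05 m/s = 431.6 km/s.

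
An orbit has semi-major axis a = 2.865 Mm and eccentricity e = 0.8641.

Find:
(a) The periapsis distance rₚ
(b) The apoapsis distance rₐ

Convert to SI: a = 2.865 Mm = 2.865e+06 m.
(a) rₚ = a(1 − e) = 2.865e+06 · (1 − 0.8641) = 2.865e+06 · 0.1359 ≈ 3.894e+05 m = 389.4 km.
(b) rₐ = a(1 + e) = 2.865e+06 · (1 + 0.8641) = 2.865e+06 · 1.8641 ≈ 5.341e+06 m = 5.341 Mm.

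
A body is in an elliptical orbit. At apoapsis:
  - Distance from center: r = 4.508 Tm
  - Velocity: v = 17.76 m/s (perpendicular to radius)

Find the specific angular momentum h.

Convert to SI: r = 4.508 Tm = 4.508e+12 m.
With v perpendicular to r, h = r · v.
h = 4.508e+12 · 17.76 m²/s ≈ 8.006e+13 m²/s.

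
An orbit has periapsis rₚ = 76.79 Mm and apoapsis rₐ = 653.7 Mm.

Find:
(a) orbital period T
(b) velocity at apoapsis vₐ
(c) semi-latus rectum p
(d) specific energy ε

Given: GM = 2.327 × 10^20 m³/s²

Convert to SI: rₚ = 76.79 Mm = 7.679e+07 m; rₐ = 653.7 Mm = 6.537e+08 m.
(a) With a = (rₚ + rₐ)/2 = 3.65245e+08 m, T = 2π √(a³/GM) = 2π √((3.65245e+08)³/2.327e+20) s ≈ 2875 s
(b) With a = (rₚ + rₐ)/2 = 3.65245e+08 m, vₐ = √(GM (2/rₐ − 1/a)) = √(2.327e+20 · (2/6.537e+08 − 1/3.65245e+08)) m/s ≈ 2.736e+05 m/s
(c) From a = (rₚ + rₐ)/2 = 3.65245e+08 m and e = (rₐ − rₚ)/(rₐ + rₚ) = 0.789758, p = a(1 − e²) = 3.65245e+08 · (1 − (0.789758)²) ≈ 1.374e+08 m
(d) With a = (rₚ + rₐ)/2 = 3.65245e+08 m, ε = −GM/(2a) = −2.327e+20/(2 · 3.65245e+08) J/kg ≈ -3.186e+11 J/kg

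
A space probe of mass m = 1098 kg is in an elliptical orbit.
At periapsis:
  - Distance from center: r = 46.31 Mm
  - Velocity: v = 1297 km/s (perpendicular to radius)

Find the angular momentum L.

Convert to SI: r = 46.31 Mm = 4.631e+07 m; v = 1297 km/s = 1.297e+06 m/s.
Since v is perpendicular to r, L = m · v · r.
L = 1098 · 1.297e+06 · 4.631e+07 kg·m²/s ≈ 6.595e+16 kg·m²/s.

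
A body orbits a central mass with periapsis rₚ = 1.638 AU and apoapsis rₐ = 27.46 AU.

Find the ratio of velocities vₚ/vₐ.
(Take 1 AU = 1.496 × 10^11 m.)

Convert to SI: rₚ = 1.638 AU = 2.45045e+11 m; rₐ = 27.46 AU = 4.10802e+12 m.
Conservation of angular momentum gives rₚvₚ = rₐvₐ, so vₚ/vₐ = rₐ/rₚ.
vₚ/vₐ = 4.10802e+12 / 2.45045e+11 ≈ 16.76.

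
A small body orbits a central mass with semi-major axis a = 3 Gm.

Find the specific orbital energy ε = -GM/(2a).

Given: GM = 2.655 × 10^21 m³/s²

Convert to SI: a = 3 Gm = 3e+09 m.
ε = −GM / (2a).
ε = −2.655e+21 / (2 · 3e+09) J/kg ≈ -4.425e+11 J/kg = -442.5 GJ/kg.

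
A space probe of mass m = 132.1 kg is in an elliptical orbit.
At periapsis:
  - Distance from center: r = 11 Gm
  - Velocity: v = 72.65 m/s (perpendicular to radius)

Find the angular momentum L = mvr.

Convert to SI: r = 11 Gm = 1.1e+10 m.
Since v is perpendicular to r, L = m · v · r.
L = 132.1 · 72.65 · 1.1e+10 kg·m²/s ≈ 1.056e+14 kg·m²/s.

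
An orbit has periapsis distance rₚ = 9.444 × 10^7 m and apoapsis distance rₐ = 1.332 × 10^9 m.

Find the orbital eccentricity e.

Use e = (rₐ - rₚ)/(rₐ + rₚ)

e = (rₐ − rₚ) / (rₐ + rₚ).
e = (1.332e+09 − 9.444e+07) / (1.332e+09 + 9.444e+07) = 1.23756e+09 / 1.42644e+09 ≈ 0.8676.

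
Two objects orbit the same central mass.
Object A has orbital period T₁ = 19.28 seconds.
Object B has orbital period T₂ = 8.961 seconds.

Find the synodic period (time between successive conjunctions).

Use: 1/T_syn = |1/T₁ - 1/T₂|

T_syn = |T₁ · T₂ / (T₁ − T₂)|.
T_syn = |19.28 · 8.961 / (19.28 − 8.961)| s ≈ 16.74 s = 16.74 seconds.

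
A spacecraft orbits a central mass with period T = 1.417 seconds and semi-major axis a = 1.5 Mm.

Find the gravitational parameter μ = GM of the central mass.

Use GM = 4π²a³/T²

Convert to SI: a = 1.5 Mm = 1.5e+06 m.
GM = 4π² · a³ / T².
GM = 4π² · (1.5e+06)³ / (1.417)² m³/s² ≈ 6.636e+19 m³/s² = 6.636 × 10^19 m³/s².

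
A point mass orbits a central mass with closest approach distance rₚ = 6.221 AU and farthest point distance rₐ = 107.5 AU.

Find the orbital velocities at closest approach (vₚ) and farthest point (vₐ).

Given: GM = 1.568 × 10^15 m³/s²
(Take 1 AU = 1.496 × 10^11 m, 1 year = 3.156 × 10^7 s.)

Convert to SI: rₚ = 6.221 AU = 9.30662e+11 m; rₐ = 107.5 AU = 1.6082e+13 m.
Use the vis-viva equation v² = GM(2/r − 1/a) with a = (rₚ + rₐ)/2 = (9.30662e+11 + 1.6082e+13)/2 = 8.50633e+12 m.
vₚ = √(GM · (2/rₚ − 1/a)) = √(1.568e+15 · (2/9.30662e+11 − 1/8.50633e+12)) m/s ≈ 56.44 m/s = 0.01191 AU/year.
vₐ = √(GM · (2/rₐ − 1/a)) = √(1.568e+15 · (2/1.6082e+13 − 1/8.50633e+12)) m/s ≈ 3.266 m/s = 0.000689 AU/year.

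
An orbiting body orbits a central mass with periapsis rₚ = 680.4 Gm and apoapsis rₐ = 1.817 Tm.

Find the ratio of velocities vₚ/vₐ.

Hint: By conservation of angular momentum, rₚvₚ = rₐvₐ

Convert to SI: rₚ = 680.4 Gm = 6.804e+11 m; rₐ = 1.817 Tm = 1.817e+12 m.
Conservation of angular momentum gives rₚvₚ = rₐvₐ, so vₚ/vₐ = rₐ/rₚ.
vₚ/vₐ = 1.817e+12 / 6.804e+11 ≈ 2.67.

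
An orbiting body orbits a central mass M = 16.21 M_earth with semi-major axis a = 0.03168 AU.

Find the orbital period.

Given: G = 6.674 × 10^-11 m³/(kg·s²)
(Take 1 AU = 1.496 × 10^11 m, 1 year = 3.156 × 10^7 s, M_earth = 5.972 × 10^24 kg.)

Convert to SI: a = 0.03168 AU = 4.73933e+09 m; M = 16.21 M_earth = 9.68061e+25 kg.
GM = G · M = 6.674e-11 · 9.68061e+25 = 6.46084e+15 m³/s².
Kepler's third law: T = 2π √(a³ / GM).
Substituting a = 4.73933e+09 m and GM = 6.46084e+15 m³/s²:
T = 2π √((4.73933e+09)³ / 6.46084e+15) s
T ≈ 2.55e+07 s = 0.8081 years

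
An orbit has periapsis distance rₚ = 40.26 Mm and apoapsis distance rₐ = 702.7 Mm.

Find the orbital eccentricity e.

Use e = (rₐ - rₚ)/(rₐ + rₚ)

Convert to SI: rₚ = 40.26 Mm = 4.026e+07 m; rₐ = 702.7 Mm = 7.027e+08 m.
e = (rₐ − rₚ) / (rₐ + rₚ).
e = (7.027e+08 − 4.026e+07) / (7.027e+08 + 4.026e+07) = 6.6244e+08 / 7.4296e+08 ≈ 0.8916.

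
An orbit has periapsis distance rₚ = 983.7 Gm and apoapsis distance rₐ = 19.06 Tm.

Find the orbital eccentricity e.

Convert to SI: rₚ = 983.7 Gm = 9.837e+11 m; rₐ = 19.06 Tm = 1.906e+13 m.
e = (rₐ − rₚ) / (rₐ + rₚ).
e = (1.906e+13 − 9.837e+11) / (1.906e+13 + 9.837e+11) = 1.80763e+13 / 2.00437e+13 ≈ 0.9018.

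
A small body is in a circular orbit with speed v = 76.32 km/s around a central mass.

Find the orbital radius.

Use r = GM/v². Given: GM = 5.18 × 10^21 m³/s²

Convert to SI: v = 76.32 km/s = 76320 m/s.
For a circular orbit, v² = GM / r, so r = GM / v².
r = 5.18e+21 / (76320)² m ≈ 8.893e+11 m = 889.3 Gm.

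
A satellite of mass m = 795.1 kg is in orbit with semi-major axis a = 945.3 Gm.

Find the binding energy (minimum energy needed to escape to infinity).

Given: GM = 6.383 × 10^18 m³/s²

Convert to SI: a = 945.3 Gm = 9.453e+11 m.
Total orbital energy is E = −GMm/(2a); binding energy is E_bind = −E = GMm/(2a).
E_bind = 6.383e+18 · 795.1 / (2 · 9.453e+11) J ≈ 2.684e+09 J = 2.684 GJ.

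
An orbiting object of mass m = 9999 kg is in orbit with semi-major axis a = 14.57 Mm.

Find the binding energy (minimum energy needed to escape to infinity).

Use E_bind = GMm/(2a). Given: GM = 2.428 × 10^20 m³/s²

Convert to SI: a = 14.57 Mm = 1.457e+07 m.
Total orbital energy is E = −GMm/(2a); binding energy is E_bind = −E = GMm/(2a).
E_bind = 2.428e+20 · 9999 / (2 · 1.457e+07) J ≈ 8.331e+16 J = 83.31 PJ.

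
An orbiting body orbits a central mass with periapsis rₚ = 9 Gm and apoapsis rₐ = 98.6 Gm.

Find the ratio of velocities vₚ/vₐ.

Convert to SI: rₚ = 9 Gm = 9e+09 m; rₐ = 98.6 Gm = 9.86e+10 m.
Conservation of angular momentum gives rₚvₚ = rₐvₐ, so vₚ/vₐ = rₐ/rₚ.
vₚ/vₐ = 9.86e+10 / 9e+09 ≈ 10.96.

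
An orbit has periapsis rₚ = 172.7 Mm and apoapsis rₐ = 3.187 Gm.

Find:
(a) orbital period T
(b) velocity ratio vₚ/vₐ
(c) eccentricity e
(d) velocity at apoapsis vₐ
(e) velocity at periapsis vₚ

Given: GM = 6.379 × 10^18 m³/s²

Convert to SI: rₚ = 172.7 Mm = 1.727e+08 m; rₐ = 3.187 Gm = 3.187e+09 m.
(a) With a = (rₚ + rₐ)/2 = 1.67985e+09 m, T = 2π √(a³/GM) = 2π √((1.67985e+09)³/6.379e+18) s ≈ 1.713e+05 s
(b) Conservation of angular momentum (rₚvₚ = rₐvₐ) gives vₚ/vₐ = rₐ/rₚ = 3.187e+09/1.727e+08 ≈ 18.45
(c) e = (rₐ − rₚ)/(rₐ + rₚ) = (3.187e+09 − 1.727e+08)/(3.187e+09 + 1.727e+08) ≈ 0.8972
(d) With a = (rₚ + rₐ)/2 = 1.67985e+09 m, vₐ = √(GM (2/rₐ − 1/a)) = √(6.379e+18 · (2/3.187e+09 − 1/1.67985e+09)) m/s ≈ 1.434e+04 m/s
(e) With a = (rₚ + rₐ)/2 = 1.67985e+09 m, vₚ = √(GM (2/rₚ − 1/a)) = √(6.379e+18 · (2/1.727e+08 − 1/1.67985e+09)) m/s ≈ 2.647e+05 m/s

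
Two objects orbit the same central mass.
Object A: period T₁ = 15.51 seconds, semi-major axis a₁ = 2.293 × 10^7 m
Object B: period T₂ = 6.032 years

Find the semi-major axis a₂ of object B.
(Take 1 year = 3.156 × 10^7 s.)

Convert to SI: T₂ = 6.032 years = 1.9037e+08 s.
Kepler's third law: (T₁/T₂)² = (a₁/a₂)³ ⇒ a₂ = a₁ · (T₂/T₁)^(2/3).
T₂/T₁ = 1.9037e+08 / 15.51 = 1.2274e+07.
a₂ = 2.293e+07 · (1.2274e+07)^(2/3) m ≈ 1.22e+12 m = 1.22 × 10^12 m.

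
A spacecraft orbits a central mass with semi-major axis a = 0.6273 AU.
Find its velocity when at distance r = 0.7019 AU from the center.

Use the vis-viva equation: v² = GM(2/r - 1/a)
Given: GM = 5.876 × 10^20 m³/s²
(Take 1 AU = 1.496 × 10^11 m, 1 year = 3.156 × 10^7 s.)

Convert to SI: a = 0.6273 AU = 9.38441e+10 m; r = 0.7019 AU = 1.05004e+11 m.
Vis-viva: v = √(GM · (2/r − 1/a)).
2/r − 1/a = 2/1.05004e+11 − 1/9.38441e+10 = 8.39088e-12 m⁻¹.
v = √(5.876e+20 · 8.39088e-12) m/s ≈ 7.022e+04 m/s = 14.81 AU/year.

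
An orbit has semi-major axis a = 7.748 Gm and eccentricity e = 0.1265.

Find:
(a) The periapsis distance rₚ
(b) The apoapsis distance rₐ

Convert to SI: a = 7.748 Gm = 7.748e+09 m.
(a) rₚ = a(1 − e) = 7.748e+09 · (1 − 0.1265) = 7.748e+09 · 0.8735 ≈ 6.768e+09 m = 6.768 Gm.
(b) rₐ = a(1 + e) = 7.748e+09 · (1 + 0.1265) = 7.748e+09 · 1.1265 ≈ 8.728e+09 m = 8.728 Gm.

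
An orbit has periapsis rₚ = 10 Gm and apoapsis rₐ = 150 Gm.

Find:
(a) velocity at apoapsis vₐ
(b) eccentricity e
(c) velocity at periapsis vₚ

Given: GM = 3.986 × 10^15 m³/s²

Convert to SI: rₚ = 10 Gm = 1e+10 m; rₐ = 150 Gm = 1.5e+11 m.
(a) With a = (rₚ + rₐ)/2 = 8e+10 m, vₐ = √(GM (2/rₐ − 1/a)) = √(3.986e+15 · (2/1.5e+11 − 1/8e+10)) m/s ≈ 57.63 m/s
(b) e = (rₐ − rₚ)/(rₐ + rₚ) = (1.5e+11 − 1e+10)/(1.5e+11 + 1e+10) ≈ 0.875
(c) With a = (rₚ + rₐ)/2 = 8e+10 m, vₚ = √(GM (2/rₚ − 1/a)) = √(3.986e+15 · (2/1e+10 − 1/8e+10)) m/s ≈ 864.5 m/s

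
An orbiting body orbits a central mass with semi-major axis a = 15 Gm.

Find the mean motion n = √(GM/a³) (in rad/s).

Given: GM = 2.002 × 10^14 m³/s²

Convert to SI: a = 15 Gm = 1.5e+10 m.
n = √(GM / a³).
n = √(2.002e+14 / (1.5e+10)³) rad/s ≈ 7.702e-09 rad/s.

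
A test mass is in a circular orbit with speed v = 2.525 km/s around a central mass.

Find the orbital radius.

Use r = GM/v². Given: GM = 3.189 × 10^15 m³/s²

Convert to SI: v = 2.525 km/s = 2525 m/s.
For a circular orbit, v² = GM / r, so r = GM / v².
r = 3.189e+15 / (2525)² m ≈ 5.002e+08 m = 500.2 Mm.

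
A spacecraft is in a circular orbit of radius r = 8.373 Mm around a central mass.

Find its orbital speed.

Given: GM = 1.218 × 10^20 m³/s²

Convert to SI: r = 8.373 Mm = 8.373e+06 m.
For a circular orbit, gravity supplies the centripetal force, so v = √(GM / r).
v = √(1.218e+20 / 8.373e+06) m/s ≈ 3.814e+06 m/s = 3814 km/s.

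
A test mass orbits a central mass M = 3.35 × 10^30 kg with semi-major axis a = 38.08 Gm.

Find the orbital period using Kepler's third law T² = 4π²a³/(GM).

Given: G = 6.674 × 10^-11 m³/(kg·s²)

Convert to SI: a = 38.08 Gm = 3.808e+10 m.
GM = G · M = 6.674e-11 · 3.35e+30 = 2.23579e+20 m³/s².
Kepler's third law: T = 2π √(a³ / GM).
Substituting a = 3.808e+10 m and GM = 2.23579e+20 m³/s²:
T = 2π √((3.808e+10)³ / 2.23579e+20) s
T ≈ 3.123e+06 s = 36.14 days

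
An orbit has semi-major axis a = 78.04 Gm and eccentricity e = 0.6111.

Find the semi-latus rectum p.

Convert to SI: a = 78.04 Gm = 7.804e+10 m.
p = a (1 − e²).
p = 7.804e+10 · (1 − (0.6111)²) = 7.804e+10 · 0.626557 ≈ 4.89e+10 m = 48.9 Gm.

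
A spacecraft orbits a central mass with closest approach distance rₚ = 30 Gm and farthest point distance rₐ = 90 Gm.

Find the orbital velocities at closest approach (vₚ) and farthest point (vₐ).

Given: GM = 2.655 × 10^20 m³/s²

Convert to SI: rₚ = 30 Gm = 3e+10 m; rₐ = 90 Gm = 9e+10 m.
Use the vis-viva equation v² = GM(2/r − 1/a) with a = (rₚ + rₐ)/2 = (3e+10 + 9e+10)/2 = 6e+10 m.
vₚ = √(GM · (2/rₚ − 1/a)) = √(2.655e+20 · (2/3e+10 − 1/6e+10)) m/s ≈ 1.152e+05 m/s = 115.2 km/s.
vₐ = √(GM · (2/rₐ − 1/a)) = √(2.655e+20 · (2/9e+10 − 1/6e+10)) m/s ≈ 3.841e+04 m/s = 38.41 km/s.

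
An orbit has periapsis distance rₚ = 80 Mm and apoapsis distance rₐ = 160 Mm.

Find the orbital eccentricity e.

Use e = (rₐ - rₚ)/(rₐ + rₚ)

Convert to SI: rₚ = 80 Mm = 8e+07 m; rₐ = 160 Mm = 1.6e+08 m.
e = (rₐ − rₚ) / (rₐ + rₚ).
e = (1.6e+08 − 8e+07) / (1.6e+08 + 8e+07) = 8e+07 / 2.4e+08 ≈ 0.3333.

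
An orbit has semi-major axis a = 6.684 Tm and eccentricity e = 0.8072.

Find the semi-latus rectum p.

Convert to SI: a = 6.684 Tm = 6.684e+12 m.
p = a (1 − e²).
p = 6.684e+12 · (1 − (0.8072)²) = 6.684e+12 · 0.348428 ≈ 2.329e+12 m = 2.329 Tm.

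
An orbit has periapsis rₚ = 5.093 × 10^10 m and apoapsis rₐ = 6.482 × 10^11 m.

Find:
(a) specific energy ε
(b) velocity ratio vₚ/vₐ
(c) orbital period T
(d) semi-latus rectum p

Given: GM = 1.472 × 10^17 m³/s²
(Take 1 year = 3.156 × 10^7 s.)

(a) With a = (rₚ + rₐ)/2 = 3.49565e+11 m, ε = −GM/(2a) = −1.472e+17/(2 · 3.49565e+11) J/kg ≈ -2.105e+05 J/kg
(b) Conservation of angular momentum (rₚvₚ = rₐvₐ) gives vₚ/vₐ = rₐ/rₚ = 6.482e+11/5.093e+10 ≈ 12.73
(c) With a = (rₚ + rₐ)/2 = 3.49565e+11 m, T = 2π √(a³/GM) = 2π √((3.49565e+11)³/1.472e+17) s ≈ 3.385e+09 s
(d) From a = (rₚ + rₐ)/2 = 3.49565e+11 m and e = (rₐ − rₚ)/(rₐ + rₚ) = 0.854305, p = a(1 − e²) = 3.49565e+11 · (1 − (0.854305)²) ≈ 9.444e+10 m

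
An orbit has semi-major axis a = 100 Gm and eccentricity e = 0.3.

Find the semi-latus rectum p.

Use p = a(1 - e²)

Convert to SI: a = 100 Gm = 1e+11 m.
p = a (1 − e²).
p = 1e+11 · (1 − (0.3)²) = 1e+11 · 0.91 ≈ 9.1e+10 m = 91 Gm.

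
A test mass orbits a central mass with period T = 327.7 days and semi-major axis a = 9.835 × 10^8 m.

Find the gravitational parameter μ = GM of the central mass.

Convert to SI: T = 327.7 days = 2.83133e+07 s.
GM = 4π² · a³ / T².
GM = 4π² · (9.835e+08)³ / (2.83133e+07)² m³/s² ≈ 4.685e+13 m³/s² = 4.685 × 10^13 m³/s².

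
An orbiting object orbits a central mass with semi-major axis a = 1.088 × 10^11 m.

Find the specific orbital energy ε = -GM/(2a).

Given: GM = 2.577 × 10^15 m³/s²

ε = −GM / (2a).
ε = −2.577e+15 / (2 · 1.088e+11) J/kg ≈ -1.184e+04 J/kg = -11.84 kJ/kg.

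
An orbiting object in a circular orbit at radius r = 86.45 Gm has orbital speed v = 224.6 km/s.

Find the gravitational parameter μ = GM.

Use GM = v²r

Convert to SI: r = 86.45 Gm = 8.645e+10 m; v = 224.6 km/s = 224600 m/s.
For a circular orbit v² = GM/r, so GM = v² · r.
GM = (224600)² · 8.645e+10 m³/s² ≈ 4.361e+21 m³/s² = 4.361 × 10^21 m³/s².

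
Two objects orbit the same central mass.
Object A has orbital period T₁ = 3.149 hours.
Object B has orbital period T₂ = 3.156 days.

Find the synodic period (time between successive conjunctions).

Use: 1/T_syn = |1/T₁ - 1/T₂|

Convert to SI: T₁ = 3.149 hours = 11336.4 s; T₂ = 3.156 days = 272678 s.
T_syn = |T₁ · T₂ / (T₁ − T₂)|.
T_syn = |11336.4 · 272678 / (11336.4 − 272678)| s ≈ 1.183e+04 s = 3.286 hours.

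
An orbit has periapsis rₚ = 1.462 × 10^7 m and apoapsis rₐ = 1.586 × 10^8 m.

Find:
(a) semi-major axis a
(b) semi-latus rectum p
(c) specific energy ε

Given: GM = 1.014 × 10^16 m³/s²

(a) a = (rₚ + rₐ)/2 = (1.462e+07 + 1.586e+08)/2 ≈ 8.661e+07 m
(b) From a = (rₚ + rₐ)/2 = 8.661e+07 m and e = (rₐ − rₚ)/(rₐ + rₚ) = 0.831197, p = a(1 − e²) = 8.661e+07 · (1 − (0.831197)²) ≈ 2.677e+07 m
(c) With a = (rₚ + rₐ)/2 = 8.661e+07 m, ε = −GM/(2a) = −1.014e+16/(2 · 8.661e+07) J/kg ≈ -5.854e+07 J/kg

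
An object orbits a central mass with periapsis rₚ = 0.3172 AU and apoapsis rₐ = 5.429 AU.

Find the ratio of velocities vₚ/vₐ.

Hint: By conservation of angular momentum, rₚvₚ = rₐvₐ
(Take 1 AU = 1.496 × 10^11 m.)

Convert to SI: rₚ = 0.3172 AU = 4.74531e+10 m; rₐ = 5.429 AU = 8.12178e+11 m.
Conservation of angular momentum gives rₚvₚ = rₐvₐ, so vₚ/vₐ = rₐ/rₚ.
vₚ/vₐ = 8.12178e+11 / 4.74531e+10 ≈ 17.12.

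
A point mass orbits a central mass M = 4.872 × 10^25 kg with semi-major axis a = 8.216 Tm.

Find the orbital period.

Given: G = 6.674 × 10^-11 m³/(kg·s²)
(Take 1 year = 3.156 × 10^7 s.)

Convert to SI: a = 8.216 Tm = 8.216e+12 m.
GM = G · M = 6.674e-11 · 4.872e+25 = 3.25157e+15 m³/s².
Kepler's third law: T = 2π √(a³ / GM).
Substituting a = 8.216e+12 m and GM = 3.25157e+15 m³/s²:
T = 2π √((8.216e+12)³ / 3.25157e+15) s
T ≈ 2.595e+12 s = 8.222e+04 years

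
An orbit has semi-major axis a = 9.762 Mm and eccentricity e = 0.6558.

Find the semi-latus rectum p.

Convert to SI: a = 9.762 Mm = 9.762e+06 m.
p = a (1 − e²).
p = 9.762e+06 · (1 − (0.6558)²) = 9.762e+06 · 0.569926 ≈ 5.564e+06 m = 5.564 Mm.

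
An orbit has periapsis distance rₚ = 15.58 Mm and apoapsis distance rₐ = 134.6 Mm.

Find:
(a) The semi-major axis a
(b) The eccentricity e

Convert to SI: rₚ = 15.58 Mm = 1.558e+07 m; rₐ = 134.6 Mm = 1.346e+08 m.
(a) a = (rₚ + rₐ) / 2 = (1.558e+07 + 1.346e+08) / 2 ≈ 7.509e+07 m = 75.09 Mm.
(b) e = (rₐ − rₚ) / (rₐ + rₚ) = (1.346e+08 − 1.558e+07) / (1.346e+08 + 1.558e+07) ≈ 0.7925.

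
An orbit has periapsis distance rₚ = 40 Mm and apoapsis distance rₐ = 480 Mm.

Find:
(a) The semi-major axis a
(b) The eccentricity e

Convert to SI: rₚ = 40 Mm = 4e+07 m; rₐ = 480 Mm = 4.8e+08 m.
(a) a = (rₚ + rₐ) / 2 = (4e+07 + 4.8e+08) / 2 ≈ 2.6e+08 m = 260 Mm.
(b) e = (rₐ − rₚ) / (rₐ + rₚ) = (4.8e+08 − 4e+07) / (4.8e+08 + 4e+07) ≈ 0.8462.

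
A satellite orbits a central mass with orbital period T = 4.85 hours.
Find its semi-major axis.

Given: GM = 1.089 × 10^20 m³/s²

Convert to SI: T = 4.85 hours = 17460 s.
Invert Kepler's third law: a = (GM · T² / (4π²))^(1/3).
Substituting T = 17460 s and GM = 1.089e+20 m³/s²:
a = (1.089e+20 · (17460)² / (4π²))^(1/3) m
a ≈ 9.439e+08 m = 943.9 Mm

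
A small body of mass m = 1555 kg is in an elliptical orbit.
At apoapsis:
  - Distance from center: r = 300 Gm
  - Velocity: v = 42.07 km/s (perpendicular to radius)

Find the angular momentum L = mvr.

Convert to SI: r = 300 Gm = 3e+11 m; v = 42.07 km/s = 42070 m/s.
Since v is perpendicular to r, L = m · v · r.
L = 1555 · 42070 · 3e+11 kg·m²/s ≈ 1.963e+19 kg·m²/s.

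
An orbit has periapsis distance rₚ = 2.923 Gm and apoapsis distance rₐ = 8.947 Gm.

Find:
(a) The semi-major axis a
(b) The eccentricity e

Convert to SI: rₚ = 2.923 Gm = 2.923e+09 m; rₐ = 8.947 Gm = 8.947e+09 m.
(a) a = (rₚ + rₐ) / 2 = (2.923e+09 + 8.947e+09) / 2 ≈ 5.935e+09 m = 5.935 Gm.
(b) e = (rₐ − rₚ) / (rₐ + rₚ) = (8.947e+09 − 2.923e+09) / (8.947e+09 + 2.923e+09) ≈ 0.5075.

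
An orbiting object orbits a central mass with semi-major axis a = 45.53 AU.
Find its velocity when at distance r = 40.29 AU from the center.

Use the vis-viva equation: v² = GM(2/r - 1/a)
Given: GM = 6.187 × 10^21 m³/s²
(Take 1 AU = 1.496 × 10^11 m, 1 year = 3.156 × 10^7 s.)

Convert to SI: a = 45.53 AU = 6.81129e+12 m; r = 40.29 AU = 6.02738e+12 m.
Vis-viva: v = √(GM · (2/r − 1/a)).
2/r − 1/a = 2/6.02738e+12 − 1/6.81129e+12 = 1.85004e-13 m⁻¹.
v = √(6.187e+21 · 1.85004e-13) m/s ≈ 3.383e+04 m/s = 7.137 AU/year.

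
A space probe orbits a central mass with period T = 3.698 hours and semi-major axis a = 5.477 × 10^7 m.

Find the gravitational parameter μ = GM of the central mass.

Convert to SI: T = 3.698 hours = 13312.8 s.
GM = 4π² · a³ / T².
GM = 4π² · (5.477e+07)³ / (13312.8)² m³/s² ≈ 3.66e+16 m³/s² = 3.66 × 10^16 m³/s².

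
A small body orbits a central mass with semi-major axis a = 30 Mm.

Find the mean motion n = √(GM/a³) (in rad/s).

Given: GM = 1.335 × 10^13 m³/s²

Convert to SI: a = 30 Mm = 3e+07 m.
n = √(GM / a³).
n = √(1.335e+13 / (3e+07)³) rad/s ≈ 2.224e-05 rad/s.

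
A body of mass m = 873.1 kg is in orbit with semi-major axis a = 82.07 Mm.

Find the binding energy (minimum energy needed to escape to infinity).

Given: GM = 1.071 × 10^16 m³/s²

Convert to SI: a = 82.07 Mm = 8.207e+07 m.
Total orbital energy is E = −GMm/(2a); binding energy is E_bind = −E = GMm/(2a).
E_bind = 1.071e+16 · 873.1 / (2 · 8.207e+07) J ≈ 5.697e+10 J = 56.97 GJ.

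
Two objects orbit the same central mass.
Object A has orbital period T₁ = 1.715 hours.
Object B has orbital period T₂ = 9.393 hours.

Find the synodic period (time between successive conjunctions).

Convert to SI: T₁ = 1.715 hours = 6174 s; T₂ = 9.393 hours = 33814.8 s.
T_syn = |T₁ · T₂ / (T₁ − T₂)|.
T_syn = |6174 · 33814.8 / (6174 − 33814.8)| s ≈ 7553 s = 2.098 hours.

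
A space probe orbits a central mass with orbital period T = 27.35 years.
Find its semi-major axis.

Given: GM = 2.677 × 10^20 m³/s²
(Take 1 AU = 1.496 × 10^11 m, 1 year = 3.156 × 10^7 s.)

Convert to SI: T = 27.35 years = 8.63166e+08 s.
Invert Kepler's third law: a = (GM · T² / (4π²))^(1/3).
Substituting T = 8.63166e+08 s and GM = 2.677e+20 m³/s²:
a = (2.677e+20 · (8.63166e+08)² / (4π²))^(1/3) m
a ≈ 1.716e+12 m = 11.47 AU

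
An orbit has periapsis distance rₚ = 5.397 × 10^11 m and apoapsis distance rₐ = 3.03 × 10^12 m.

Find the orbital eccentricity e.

e = (rₐ − rₚ) / (rₐ + rₚ).
e = (3.03e+12 − 5.397e+11) / (3.03e+12 + 5.397e+11) = 2.4903e+12 / 3.5697e+12 ≈ 0.6976.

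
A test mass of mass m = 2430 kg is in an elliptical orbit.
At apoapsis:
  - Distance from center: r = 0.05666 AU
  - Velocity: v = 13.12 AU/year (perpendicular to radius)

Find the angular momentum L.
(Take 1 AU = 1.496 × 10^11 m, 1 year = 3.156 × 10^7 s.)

Convert to SI: r = 0.05666 AU = 8.47634e+09 m; v = 13.12 AU/year = 62191.1 m/s.
Since v is perpendicular to r, L = m · v · r.
L = 2430 · 62191.1 · 8.47634e+09 kg·m²/s ≈ 1.281e+18 kg·m²/s.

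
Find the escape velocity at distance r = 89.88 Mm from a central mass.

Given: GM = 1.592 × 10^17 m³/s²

Convert to SI: r = 89.88 Mm = 8.988e+07 m.
Escape velocity comes from setting total energy to zero: ½v² − GM/r = 0 ⇒ v_esc = √(2GM / r).
v_esc = √(2 · 1.592e+17 / 8.988e+07) m/s ≈ 5.952e+04 m/s = 59.52 km/s.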